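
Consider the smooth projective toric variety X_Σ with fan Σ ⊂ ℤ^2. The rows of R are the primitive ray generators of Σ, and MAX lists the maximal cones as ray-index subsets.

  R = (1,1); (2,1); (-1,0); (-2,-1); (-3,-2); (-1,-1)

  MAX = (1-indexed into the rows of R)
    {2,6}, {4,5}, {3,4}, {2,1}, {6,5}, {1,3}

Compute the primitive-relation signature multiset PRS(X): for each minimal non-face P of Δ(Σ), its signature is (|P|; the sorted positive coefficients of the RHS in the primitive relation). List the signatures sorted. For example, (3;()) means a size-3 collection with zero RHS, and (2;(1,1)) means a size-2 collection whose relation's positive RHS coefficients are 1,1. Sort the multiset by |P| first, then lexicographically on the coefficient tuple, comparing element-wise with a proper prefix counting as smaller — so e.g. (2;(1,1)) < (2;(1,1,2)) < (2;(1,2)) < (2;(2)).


9 minimal non-faces of Δ(Σ) (on 6 rays):

  {1,6}:  v_{1} + v_{6} = 0  so sig = (2;())
  {2,4}:  v_{2} + v_{4} = 0  so sig = (2;())
  {1,4}:  v_{1} + v_{4} = v_{3}  so sig = (2;(1))
  {1,5}:  v_{1} + v_{5} = v_{4}  so sig = (2;(1))
  {2,3}:  v_{2} + v_{3} = v_{1}  so sig = (2;(1))
  {2,5}:  v_{2} + v_{5} = v_{6}  so sig = (2;(1))
  {3,6}:  v_{3} + v_{6} = v_{4}  so sig = (2;(1))
  {4,6}:  v_{4} + v_{6} = v_{5}  so sig = (2;(1))
  {3,5}:  v_{3} + v_{5} = 2·v_{4}  so sig = (2;(2))

Signatures (|P|; sorted positive RHS coefficients), sorted:
{ (2;()) ×2,  (2;(1)) ×6,  (2;(2)) }


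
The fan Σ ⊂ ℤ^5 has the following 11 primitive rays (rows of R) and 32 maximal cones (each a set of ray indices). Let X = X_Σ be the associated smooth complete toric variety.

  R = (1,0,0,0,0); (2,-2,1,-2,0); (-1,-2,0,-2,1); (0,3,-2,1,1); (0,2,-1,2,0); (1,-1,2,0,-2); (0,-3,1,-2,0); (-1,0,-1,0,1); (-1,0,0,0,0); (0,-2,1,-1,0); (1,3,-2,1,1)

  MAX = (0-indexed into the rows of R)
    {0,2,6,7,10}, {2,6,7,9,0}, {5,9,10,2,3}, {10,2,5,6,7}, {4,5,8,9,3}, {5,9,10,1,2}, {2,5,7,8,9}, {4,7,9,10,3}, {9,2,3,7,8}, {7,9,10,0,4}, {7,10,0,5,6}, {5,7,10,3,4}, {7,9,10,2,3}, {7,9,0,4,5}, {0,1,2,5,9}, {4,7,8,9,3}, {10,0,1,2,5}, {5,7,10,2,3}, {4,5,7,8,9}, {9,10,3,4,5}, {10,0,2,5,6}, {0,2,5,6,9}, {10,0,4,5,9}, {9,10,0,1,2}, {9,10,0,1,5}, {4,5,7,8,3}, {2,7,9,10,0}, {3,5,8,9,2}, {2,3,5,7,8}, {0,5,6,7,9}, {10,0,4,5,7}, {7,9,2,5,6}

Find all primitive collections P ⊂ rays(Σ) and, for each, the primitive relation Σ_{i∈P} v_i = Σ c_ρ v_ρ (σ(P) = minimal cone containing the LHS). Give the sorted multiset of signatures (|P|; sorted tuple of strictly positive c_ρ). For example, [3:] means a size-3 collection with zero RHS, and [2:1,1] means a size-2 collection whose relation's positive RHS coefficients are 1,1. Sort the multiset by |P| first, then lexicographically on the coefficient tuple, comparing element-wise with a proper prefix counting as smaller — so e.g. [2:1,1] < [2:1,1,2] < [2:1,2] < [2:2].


The 17 primitive collections of Σ (r=11, n=5):

  {0,8}:  v_{0} + v_{8} = 0  so sig = [2:]
  {0,3}:  v_{0} + v_{3} = v_{10}  so sig = [2:1]
  {2,4}:  v_{2} + v_{4} = v_{7}  so sig = [2:1]
  {8,10}:  v_{8} + v_{10} = v_{3}  so sig = [2:1]
  {6,8}:  v_{6} + v_{8} = v_{2} + v_{5} + v_{7}  so sig = [2:1,1,1]
  {1,8}:  v_{1} + v_{8} = v_{2} + v_{5} + v_{9} + v_{10}  so sig = [2:1,1,1,1]
  {3,6}:  v_{3} + v_{6} = v_{2} + v_{5} + v_{7} + v_{10}  so sig = [2:1,1,1,1]
  {1,3}:  v_{1} + v_{3} = v_{2} + v_{5} + v_{9} + 2·v_{10}  so sig = [2:1,1,1,2]
  {4,6}:  v_{4} + v_{6} = v_{0} + v_{5} + 2·v_{7}  so sig = [2:1,1,2]
  {1,7}:  v_{1} + v_{7} = 2·v_{0} + v_{2}  so sig = [2:1,2]
  {1,6}:  v_{1} + v_{6} = 3·v_{0} + 2·v_{2} + v_{5}  so sig = [2:1,2,3]
  {1,4}:  v_{1} + v_{4} = 2·v_{0}  so sig = [2:2]
  {6,9,10}:  v_{6} + v_{9} + v_{10} = 2·v_{0} + v_{2}  so sig = [3:1,2]
  {3,5,7,9}:  v_{3} + v_{5} + v_{7} + v_{9} = 0  so sig = [4:]
  {0,2,5,7}:  v_{0} + v_{2} + v_{5} + v_{7} = v_{6}  so sig = [4:1]
  {5,7,9,10}:  v_{5} + v_{7} + v_{9} + v_{10} = v_{0}  so sig = [4:1]
  {0,2,5,9,10}:  v_{0} + v_{2} + v_{5} + v_{9} + v_{10} = v_{1}  so sig = [5:1]

Sorted signature multiset PRS(X):
[[2:], [2:1], [2:1], [2:1], [2:1,1,1], [2:1,1,1,1], [2:1,1,1,1], [2:1,1,1,2], [2:1,1,2], [2:1,2], [2:1,2,3], [2:2], [3:1,2], [4:], [4:1], [4:1], [5:1]]


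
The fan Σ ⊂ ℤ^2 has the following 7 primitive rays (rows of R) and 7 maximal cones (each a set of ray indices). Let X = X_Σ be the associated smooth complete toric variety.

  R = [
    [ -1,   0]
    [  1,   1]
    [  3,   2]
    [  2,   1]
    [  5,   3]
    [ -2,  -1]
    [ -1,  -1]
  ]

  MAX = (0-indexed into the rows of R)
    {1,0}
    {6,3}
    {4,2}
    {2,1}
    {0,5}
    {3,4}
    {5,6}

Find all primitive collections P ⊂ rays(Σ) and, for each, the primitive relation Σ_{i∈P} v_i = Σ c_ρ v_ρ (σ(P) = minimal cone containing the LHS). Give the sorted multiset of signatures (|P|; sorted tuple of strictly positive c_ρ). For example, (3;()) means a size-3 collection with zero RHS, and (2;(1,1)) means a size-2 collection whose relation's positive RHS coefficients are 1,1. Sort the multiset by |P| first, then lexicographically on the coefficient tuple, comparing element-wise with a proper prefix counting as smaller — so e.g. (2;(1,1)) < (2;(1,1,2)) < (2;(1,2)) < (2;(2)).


14 collections generate NE(X_Σ); each relation:

  P = {1,6}:  v_{1} + v_{6} = 0  →  sig = (2;())
  P = {3,5}:  v_{3} + v_{5} = 0  →  sig = (2;())
  P = {0,3}:  v_{0} + v_{3} = v_{1}  →  sig = (2;(1))
  P = {0,6}:  v_{0} + v_{6} = v_{5}  →  sig = (2;(1))
  P = {1,3}:  v_{1} + v_{3} = v_{2}  →  sig = (2;(1))
  P = {1,5}:  v_{1} + v_{5} = v_{0}  →  sig = (2;(1))
  P = {2,3}:  v_{2} + v_{3} = v_{4}  →  sig = (2;(1))
  P = {2,5}:  v_{2} + v_{5} = v_{1}  →  sig = (2;(1))
  P = {2,6}:  v_{2} + v_{6} = v_{3}  →  sig = (2;(1))
  P = {4,5}:  v_{4} + v_{5} = v_{2}  →  sig = (2;(1))
  P = {0,4}:  v_{0} + v_{4} = v_{1} + v_{2}  →  sig = (2;(1,1))
  P = {0,2}:  v_{0} + v_{2} = 2·v_{1}  →  sig = (2;(2))
  P = {1,4}:  v_{1} + v_{4} = 2·v_{2}  →  sig = (2;(2))
  P = {4,6}:  v_{4} + v_{6} = 2·v_{3}  →  sig = (2;(2))

Hence PRS(X_Σ) =
{ (2;()) ×2,  (2;(1)) ×8,  (2;(1,1)),  (2;(2)) ×3 }


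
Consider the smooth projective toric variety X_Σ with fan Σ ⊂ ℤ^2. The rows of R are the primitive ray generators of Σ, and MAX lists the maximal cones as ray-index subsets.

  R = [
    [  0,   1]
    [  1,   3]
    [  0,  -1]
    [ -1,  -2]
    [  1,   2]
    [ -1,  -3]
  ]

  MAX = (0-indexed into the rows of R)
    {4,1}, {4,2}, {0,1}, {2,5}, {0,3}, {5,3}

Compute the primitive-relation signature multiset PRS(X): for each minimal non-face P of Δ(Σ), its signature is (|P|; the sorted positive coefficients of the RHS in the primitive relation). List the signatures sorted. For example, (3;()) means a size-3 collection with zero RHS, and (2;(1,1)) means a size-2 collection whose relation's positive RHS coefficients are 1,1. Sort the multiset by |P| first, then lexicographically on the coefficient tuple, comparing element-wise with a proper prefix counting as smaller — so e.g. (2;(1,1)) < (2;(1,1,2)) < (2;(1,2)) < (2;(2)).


The 9 primitive collections of Σ (r=6, n=2):

  P = {0,2}:  v_{0} + v_{2} = 0  ⟹  sig = (2;())
  P = {1,5}:  v_{1} + v_{5} = 0  ⟹  sig = (2;())
  P = {3,4}:  v_{3} + v_{4} = 0  ⟹  sig = (2;())
  P = {0,4}:  v_{0} + v_{4} = v_{1}  ⟹  sig = (2;(1))
  P = {0,5}:  v_{0} + v_{5} = v_{3}  ⟹  sig = (2;(1))
  P = {1,2}:  v_{1} + v_{2} = v_{4}  ⟹  sig = (2;(1))
  P = {1,3}:  v_{1} + v_{3} = v_{0}  ⟹  sig = (2;(1))
  P = {2,3}:  v_{2} + v_{3} = v_{5}  ⟹  sig = (2;(1))
  P = {4,5}:  v_{4} + v_{5} = v_{2}  ⟹  sig = (2;(1))

so the primitive-relation signature multiset is
{ (2;()) ×3,  (2;(1)) ×6 }


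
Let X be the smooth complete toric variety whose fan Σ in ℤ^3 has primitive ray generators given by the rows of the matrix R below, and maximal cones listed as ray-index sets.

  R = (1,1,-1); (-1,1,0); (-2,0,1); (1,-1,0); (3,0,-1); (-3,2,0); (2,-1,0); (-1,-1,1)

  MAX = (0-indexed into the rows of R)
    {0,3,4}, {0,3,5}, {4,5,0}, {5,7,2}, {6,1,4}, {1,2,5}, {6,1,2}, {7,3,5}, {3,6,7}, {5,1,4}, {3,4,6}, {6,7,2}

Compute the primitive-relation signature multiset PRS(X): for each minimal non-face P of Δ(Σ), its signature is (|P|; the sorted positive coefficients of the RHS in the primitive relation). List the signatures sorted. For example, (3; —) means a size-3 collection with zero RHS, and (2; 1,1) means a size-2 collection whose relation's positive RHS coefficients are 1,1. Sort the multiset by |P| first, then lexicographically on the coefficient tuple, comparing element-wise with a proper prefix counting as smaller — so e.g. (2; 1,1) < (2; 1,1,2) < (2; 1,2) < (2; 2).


Σ has 11 primitive collections:

  P = {0,7}:  v_{0} + v_{7} = 0  ⟹  sig = (2; —)
  P = {1,3}:  v_{1} + v_{3} = 0  ⟹  sig = (2; —)
  P = {0,2}:  v_{0} + v_{2} = v_{1}  ⟹  sig = (2; 1)
  P = {0,6}:  v_{0} + v_{6} = v_{4}  ⟹  sig = (2; 1)
  P = {1,7}:  v_{1} + v_{7} = v_{2}  ⟹  sig = (2; 1)
  P = {2,3}:  v_{2} + v_{3} = v_{7}  ⟹  sig = (2; 1)
  P = {4,7}:  v_{4} + v_{7} = v_{6}  ⟹  sig = (2; 1)
  P = {5,6}:  v_{5} + v_{6} = v_{1}  ⟹  sig = (2; 1)
  P = {0,1}:  v_{0} + v_{1} = v_{4} + v_{5}  ⟹  sig = (2; 1,1)
  P = {2,4}:  v_{2} + v_{4} = v_{1} + v_{6}  ⟹  sig = (2; 1,1)
  P = {3,4,5}:  v_{3} + v_{4} + v_{5} = v_{0}  ⟹  sig = (3; 1)

so the primitive-relation signature multiset is
{ (2; —) ×2,  (2; 1) ×6,  (2; 1,1) ×2,  (3; 1) }


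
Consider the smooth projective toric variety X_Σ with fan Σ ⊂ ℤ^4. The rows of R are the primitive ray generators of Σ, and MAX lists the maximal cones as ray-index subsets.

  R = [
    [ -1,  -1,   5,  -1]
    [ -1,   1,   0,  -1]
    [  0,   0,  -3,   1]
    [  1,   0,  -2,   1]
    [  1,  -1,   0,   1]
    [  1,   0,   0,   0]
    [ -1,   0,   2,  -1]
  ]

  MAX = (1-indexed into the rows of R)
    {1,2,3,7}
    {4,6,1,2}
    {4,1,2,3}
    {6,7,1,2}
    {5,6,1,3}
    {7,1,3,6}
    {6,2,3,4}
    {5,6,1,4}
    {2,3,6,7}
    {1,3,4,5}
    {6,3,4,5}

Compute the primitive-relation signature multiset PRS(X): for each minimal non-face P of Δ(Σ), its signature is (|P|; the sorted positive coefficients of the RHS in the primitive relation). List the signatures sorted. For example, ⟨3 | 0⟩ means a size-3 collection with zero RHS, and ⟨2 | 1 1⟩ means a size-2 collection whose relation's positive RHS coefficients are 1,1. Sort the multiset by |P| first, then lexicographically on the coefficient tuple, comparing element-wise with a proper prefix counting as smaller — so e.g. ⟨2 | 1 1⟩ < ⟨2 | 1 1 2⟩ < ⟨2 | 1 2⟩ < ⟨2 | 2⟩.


5 collections generate NE(X_Σ); each relation:

  P={2,5}:  v_{2} + v_{5} = 0  ⇒ sig = ⟨2 | 0⟩
  P={4,7}:  v_{4} + v_{7} = 0  ⇒ sig = ⟨2 | 0⟩
  P={5,7}:  v_{5} + v_{7} = v_{1} + v_{3} + v_{6}  ⇒ sig = ⟨2 | 1 1 1⟩
  P={1,2,3,6}:  v_{1} + v_{2} + v_{3} + v_{6} = v_{7}  ⇒ sig = ⟨4 | 1⟩
  P={1,3,4,6}:  v_{1} + v_{3} + v_{4} + v_{6} = v_{5}  ⇒ sig = ⟨4 | 1⟩

Hence PRS(X_Σ) =
    |P|=2: 3 collections, coeffs (), (), (1,1,1)
    |P|=4: 2 collections, coeffs (1), (1)


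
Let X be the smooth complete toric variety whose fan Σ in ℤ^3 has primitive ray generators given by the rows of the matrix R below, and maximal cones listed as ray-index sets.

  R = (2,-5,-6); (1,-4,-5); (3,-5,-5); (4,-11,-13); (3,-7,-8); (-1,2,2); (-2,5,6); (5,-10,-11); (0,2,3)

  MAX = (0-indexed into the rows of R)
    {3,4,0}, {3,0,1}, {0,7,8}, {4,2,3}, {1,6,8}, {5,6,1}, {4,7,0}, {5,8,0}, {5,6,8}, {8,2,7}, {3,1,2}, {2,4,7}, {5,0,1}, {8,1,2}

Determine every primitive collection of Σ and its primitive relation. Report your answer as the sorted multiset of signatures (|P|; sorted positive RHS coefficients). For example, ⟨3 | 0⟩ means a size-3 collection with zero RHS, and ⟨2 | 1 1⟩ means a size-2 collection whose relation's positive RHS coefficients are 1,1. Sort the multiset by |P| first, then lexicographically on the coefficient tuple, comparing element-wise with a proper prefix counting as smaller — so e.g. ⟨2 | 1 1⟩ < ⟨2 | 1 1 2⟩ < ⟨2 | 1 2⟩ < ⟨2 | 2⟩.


17 collections generate NE(X_Σ); each relation:

  • {0,6}:  v_{0} + v_{6} = 0 ; sig = ⟨2 | 0⟩
  • {0,2}:  v_{0} + v_{2} = v_{7} ; sig = ⟨2 | 1⟩
  • {1,4}:  v_{1} + v_{4} = v_{3} ; sig = ⟨2 | 1⟩
  • {4,5}:  v_{4} + v_{5} = v_{0} ; sig = ⟨2 | 1⟩
  • {4,8}:  v_{4} + v_{8} = v_{2} ; sig = ⟨2 | 1⟩
  • {6,7}:  v_{6} + v_{7} = v_{2} ; sig = ⟨2 | 1⟩
  • {2,5}:  v_{2} + v_{5} = v_{0} + v_{8} ; sig = ⟨2 | 1 1⟩
  • {3,5}:  v_{3} + v_{5} = v_{0} + v_{1} ; sig = ⟨2 | 1 1⟩
  • {3,8}:  v_{3} + v_{8} = v_{1} + v_{2} ; sig = ⟨2 | 1 1⟩
  • {4,6}:  v_{4} + v_{6} = v_{1} + v_{8} ; sig = ⟨2 | 1 1⟩
  • {2,6}:  v_{2} + v_{6} = v_{1} + 2·v_{8} ; sig = ⟨2 | 1 2⟩
  • {3,6}:  v_{3} + v_{6} = 2·v_{1} + v_{8} ; sig = ⟨2 | 1 2⟩
  • {5,7}:  v_{5} + v_{7} = 2·v_{0} + v_{8} ; sig = ⟨2 | 1 2⟩
  • {1,7}:  v_{1} + v_{7} = 2·v_{4} ; sig = ⟨2 | 2⟩
  • {3,7}:  v_{3} + v_{7} = 3·v_{4} ; sig = ⟨2 | 3⟩
  • {1,5,8}:  v_{1} + v_{5} + v_{8} = 0 ; sig = ⟨3 | 0⟩
  • {0,1,8}:  v_{0} + v_{1} + v_{8} = v_{4} ; sig = ⟨3 | 1⟩

Hence PRS(X_Σ) =
    ⟨2 | 0⟩
    ⟨2 | 1⟩
    ⟨2 | 1⟩
    ⟨2 | 1⟩
    ⟨2 | 1⟩
    ⟨2 | 1⟩
    ⟨2 | 1 1⟩
    ⟨2 | 1 1⟩
    ⟨2 | 1 1⟩
    ⟨2 | 1 1⟩
    ⟨2 | 1 2⟩
    ⟨2 | 1 2⟩
    ⟨2 | 1 2⟩
    ⟨2 | 2⟩
    ⟨2 | 3⟩
    ⟨3 | 0⟩
    ⟨3 | 1⟩


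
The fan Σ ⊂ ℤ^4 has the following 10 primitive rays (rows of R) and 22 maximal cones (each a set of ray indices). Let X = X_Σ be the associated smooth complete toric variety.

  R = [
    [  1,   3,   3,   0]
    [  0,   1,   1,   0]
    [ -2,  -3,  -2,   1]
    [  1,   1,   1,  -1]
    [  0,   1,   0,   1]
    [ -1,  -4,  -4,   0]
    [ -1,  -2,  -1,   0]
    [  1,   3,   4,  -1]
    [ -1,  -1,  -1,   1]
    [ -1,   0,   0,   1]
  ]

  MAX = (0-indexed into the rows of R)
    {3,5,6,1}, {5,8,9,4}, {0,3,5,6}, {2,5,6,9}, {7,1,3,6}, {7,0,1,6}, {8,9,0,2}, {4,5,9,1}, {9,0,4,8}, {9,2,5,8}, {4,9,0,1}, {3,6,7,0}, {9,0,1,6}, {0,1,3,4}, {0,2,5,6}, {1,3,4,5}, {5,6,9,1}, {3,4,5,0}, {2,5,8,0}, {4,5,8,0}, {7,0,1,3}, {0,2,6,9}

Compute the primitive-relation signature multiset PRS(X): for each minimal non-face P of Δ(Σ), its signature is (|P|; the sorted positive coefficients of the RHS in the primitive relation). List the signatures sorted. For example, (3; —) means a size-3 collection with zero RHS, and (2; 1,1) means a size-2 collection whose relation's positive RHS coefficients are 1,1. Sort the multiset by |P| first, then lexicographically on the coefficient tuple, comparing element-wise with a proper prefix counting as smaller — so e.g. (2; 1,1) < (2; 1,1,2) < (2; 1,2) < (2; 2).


Δ(Σ) — 10 vertices, 16 min non-faces:

  P={3,8}:  v_{3} + v_{8} = 0  ⇒ sig = (2; —)
  P={1,8}:  v_{1} + v_{8} = v_{9}  ⇒ sig = (2; 1)
  P={2,3}:  v_{2} + v_{3} = v_{6}  ⇒ sig = (2; 1)
  P={3,9}:  v_{3} + v_{9} = v_{1}  ⇒ sig = (2; 1)
  P={4,6}:  v_{4} + v_{6} = v_{8}  ⇒ sig = (2; 1)
  P={6,8}:  v_{6} + v_{8} = v_{2}  ⇒ sig = (2; 1)
  P={1,2}:  v_{1} + v_{2} = v_{6} + v_{9}  ⇒ sig = (2; 1,1)
  P={4,7}:  v_{4} + v_{7} = v_{0} + v_{1}  ⇒ sig = (2; 1,1)
  P={5,7}:  v_{5} + v_{7} = v_{3} + v_{6}  ⇒ sig = (2; 1,1)
  P={7,8}:  v_{7} + v_{8} = v_{0} + v_{1} + v_{6}  ⇒ sig = (2; 1,1,1)
  P={2,7}:  v_{2} + v_{7} = v_{0} + v_{1} + 2·v_{6}  ⇒ sig = (2; 1,1,2)
  P={7,9}:  v_{7} + v_{9} = v_{0} + 2·v_{1} + v_{6}  ⇒ sig = (2; 1,1,2)
  P={2,4}:  v_{2} + v_{4} = 2·v_{8}  ⇒ sig = (2; 2)
  P={0,1,5}:  v_{0} + v_{1} + v_{5} = 0  ⇒ sig = (3; —)
  P={0,5,9}:  v_{0} + v_{5} + v_{9} = v_{8}  ⇒ sig = (3; 1)
  P={0,1,3,6}:  v_{0} + v_{1} + v_{3} + v_{6} = v_{7}  ⇒ sig = (4; 1)

Hence PRS(X_Σ) =
{ (2; —),  (2; 1) ×5,  (2; 1,1) ×3,  (2; 1,1,1),  (2; 1,1,2) ×2,  (2; 2),  (3; —),  (3; 1),  (4; 1) }


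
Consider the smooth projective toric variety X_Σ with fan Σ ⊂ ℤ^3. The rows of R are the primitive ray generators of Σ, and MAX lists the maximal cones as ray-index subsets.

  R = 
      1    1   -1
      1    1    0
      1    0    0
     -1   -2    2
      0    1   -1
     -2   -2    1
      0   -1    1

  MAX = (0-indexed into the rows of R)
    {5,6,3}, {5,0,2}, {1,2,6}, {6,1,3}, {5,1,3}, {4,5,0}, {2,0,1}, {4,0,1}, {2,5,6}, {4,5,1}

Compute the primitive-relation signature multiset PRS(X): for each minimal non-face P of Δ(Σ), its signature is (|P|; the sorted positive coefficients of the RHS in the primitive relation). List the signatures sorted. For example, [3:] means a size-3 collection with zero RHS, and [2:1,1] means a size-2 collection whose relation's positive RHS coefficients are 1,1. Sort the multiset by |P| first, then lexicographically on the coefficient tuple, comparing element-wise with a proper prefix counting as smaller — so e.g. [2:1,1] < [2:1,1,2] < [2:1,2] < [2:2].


|primitive collections| = 9. Relations:

  P = {4,6}:  v_{4} + v_{6} = 0  ⟹  sig = [2:]
  P = {0,3}:  v_{0} + v_{3} = v_{6}  ⟹  sig = [2:1]
  P = {0,6}:  v_{0} + v_{6} = v_{2}  ⟹  sig = [2:1]
  P = {2,4}:  v_{2} + v_{4} = v_{0}  ⟹  sig = [2:1]
  P = {3,4}:  v_{3} + v_{4} = v_{1} + v_{5}  ⟹  sig = [2:1,1]
  P = {2,3}:  v_{2} + v_{3} = 2·v_{6}  ⟹  sig = [2:2]
  P = {0,1,5}:  v_{0} + v_{1} + v_{5} = 0  ⟹  sig = [3:]
  P = {1,2,5}:  v_{1} + v_{2} + v_{5} = v_{6}  ⟹  sig = [3:1]
  P = {1,5,6}:  v_{1} + v_{5} + v_{6} = v_{3}  ⟹  sig = [3:1]

so the primitive-relation signature multiset is
{ [2:],  [2:1] ×3,  [2:1,1],  [2:2],  [3:],  [3:1] ×2 }


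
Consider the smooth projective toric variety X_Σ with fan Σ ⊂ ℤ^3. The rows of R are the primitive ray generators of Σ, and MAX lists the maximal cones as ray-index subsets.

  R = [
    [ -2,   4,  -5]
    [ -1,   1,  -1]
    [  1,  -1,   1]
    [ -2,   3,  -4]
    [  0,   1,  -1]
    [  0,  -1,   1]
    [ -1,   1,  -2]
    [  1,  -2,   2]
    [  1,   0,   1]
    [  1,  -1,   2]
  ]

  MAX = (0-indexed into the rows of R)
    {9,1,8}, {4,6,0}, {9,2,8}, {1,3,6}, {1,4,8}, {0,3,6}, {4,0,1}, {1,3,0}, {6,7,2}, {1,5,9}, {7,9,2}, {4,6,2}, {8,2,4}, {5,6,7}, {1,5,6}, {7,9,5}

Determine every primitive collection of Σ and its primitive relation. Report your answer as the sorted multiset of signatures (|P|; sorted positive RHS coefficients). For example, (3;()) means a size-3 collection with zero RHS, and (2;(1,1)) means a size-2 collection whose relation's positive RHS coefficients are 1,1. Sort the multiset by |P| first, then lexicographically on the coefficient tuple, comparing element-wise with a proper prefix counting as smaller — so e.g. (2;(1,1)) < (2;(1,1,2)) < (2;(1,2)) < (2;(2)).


|primitive collections| = 23. Relations:

  P = {1,2}:  v_{1} + v_{2} = 0  →  sig = (2;())
  P = {4,5}:  v_{4} + v_{5} = 0  →  sig = (2;())
  P = {6,9}:  v_{6} + v_{9} = 0  →  sig = (2;())
  P = {0,5}:  v_{0} + v_{5} = v_{3}  →  sig = (2;(1))
  P = {1,7}:  v_{1} + v_{7} = v_{5}  →  sig = (2;(1))
  P = {2,5}:  v_{2} + v_{5} = v_{7}  →  sig = (2;(1))
  P = {3,4}:  v_{3} + v_{4} = v_{0}  →  sig = (2;(1))
  P = {3,7}:  v_{3} + v_{7} = v_{6}  →  sig = (2;(1))
  P = {4,7}:  v_{4} + v_{7} = v_{2}  →  sig = (2;(1))
  P = {4,9}:  v_{4} + v_{9} = v_{8}  →  sig = (2;(1))
  P = {5,8}:  v_{5} + v_{8} = v_{9}  →  sig = (2;(1))
  P = {6,8}:  v_{6} + v_{8} = v_{4}  →  sig = (2;(1))
  P = {0,7}:  v_{0} + v_{7} = v_{4} + v_{6}  →  sig = (2;(1,1))
  P = {2,3}:  v_{2} + v_{3} = v_{4} + v_{6}  →  sig = (2;(1,1))
  P = {3,5}:  v_{3} + v_{5} = v_{1} + v_{6}  →  sig = (2;(1,1))
  P = {3,9}:  v_{3} + v_{9} = v_{1} + v_{4}  →  sig = (2;(1,1))
  P = {7,8}:  v_{7} + v_{8} = v_{2} + v_{9}  →  sig = (2;(1,1))
  P = {0,2}:  v_{0} + v_{2} = 2·v_{4} + v_{6}  →  sig = (2;(1,2))
  P = {0,9}:  v_{0} + v_{9} = v_{1} + 2·v_{4}  →  sig = (2;(1,2))
  P = {3,8}:  v_{3} + v_{8} = v_{1} + 2·v_{4}  →  sig = (2;(1,2))
  P = {0,8}:  v_{0} + v_{8} = v_{1} + 3·v_{4}  →  sig = (2;(1,3))
  P = {1,4,6}:  v_{1} + v_{4} + v_{6} = v_{3}  →  sig = (3;(1))
  P = {0,1,6}:  v_{0} + v_{1} + v_{6} = 2·v_{3}  →  sig = (3;(2))

Sorted signature multiset PRS(X):
[(2;()), (2;()), (2;()), (2;(1)), (2;(1)), (2;(1)), (2;(1)), (2;(1)), (2;(1)), (2;(1)), (2;(1)), (2;(1)), (2;(1,1)), (2;(1,1)), (2;(1,1)), (2;(1,1)), (2;(1,1)), (2;(1,2)), (2;(1,2)), (2;(1,2)), (2;(1,3)), (3;(1)), (3;(2))]


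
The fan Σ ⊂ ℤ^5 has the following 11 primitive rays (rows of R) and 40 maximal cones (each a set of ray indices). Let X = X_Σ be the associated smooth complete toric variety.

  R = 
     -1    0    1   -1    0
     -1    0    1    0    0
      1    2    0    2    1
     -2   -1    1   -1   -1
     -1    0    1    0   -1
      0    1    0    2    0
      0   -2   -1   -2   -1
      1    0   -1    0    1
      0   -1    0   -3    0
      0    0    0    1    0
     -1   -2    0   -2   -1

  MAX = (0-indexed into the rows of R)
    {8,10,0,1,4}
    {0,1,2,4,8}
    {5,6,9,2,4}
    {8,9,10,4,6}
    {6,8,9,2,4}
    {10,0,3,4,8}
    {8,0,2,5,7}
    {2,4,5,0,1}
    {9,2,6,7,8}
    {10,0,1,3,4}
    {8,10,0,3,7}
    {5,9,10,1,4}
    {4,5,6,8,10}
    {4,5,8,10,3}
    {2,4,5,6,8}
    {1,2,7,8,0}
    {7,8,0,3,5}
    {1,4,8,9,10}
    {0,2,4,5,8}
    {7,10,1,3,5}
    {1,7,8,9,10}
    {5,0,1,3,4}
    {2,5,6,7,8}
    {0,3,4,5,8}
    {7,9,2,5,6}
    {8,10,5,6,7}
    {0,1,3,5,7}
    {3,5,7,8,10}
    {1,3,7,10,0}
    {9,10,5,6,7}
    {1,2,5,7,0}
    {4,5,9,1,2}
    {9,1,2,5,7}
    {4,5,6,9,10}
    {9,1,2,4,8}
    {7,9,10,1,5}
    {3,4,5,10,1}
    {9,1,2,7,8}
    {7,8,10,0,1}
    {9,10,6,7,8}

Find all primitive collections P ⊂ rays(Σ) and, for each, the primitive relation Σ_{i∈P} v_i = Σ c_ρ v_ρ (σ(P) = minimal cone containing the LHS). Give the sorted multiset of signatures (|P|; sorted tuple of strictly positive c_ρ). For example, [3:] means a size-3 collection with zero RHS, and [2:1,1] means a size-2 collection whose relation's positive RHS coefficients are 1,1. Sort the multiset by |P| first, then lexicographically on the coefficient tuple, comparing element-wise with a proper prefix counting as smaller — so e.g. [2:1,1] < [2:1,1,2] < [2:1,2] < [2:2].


Σ has 12 primitive collections:

  {2,10}:  v_{2} + v_{10} = 0  ⟹  sig = [2:]
  {4,7}:  v_{4} + v_{7} = 0  ⟹  sig = [2:]
  {0,9}:  v_{0} + v_{9} = v_{1}  ⟹  sig = [2:1]
  {1,6}:  v_{1} + v_{6} = v_{10}  ⟹  sig = [2:1]
  {2,3}:  v_{2} + v_{3} = v_{0} + v_{5}  ⟹  sig = [2:1,1]
  {0,6}:  v_{0} + v_{6} = v_{5} + v_{8} + v_{10}  ⟹  sig = [2:1,1,1]
  {3,9}:  v_{3} + v_{9} = v_{1} + v_{5} + v_{10}  ⟹  sig = [2:1,1,1]
  {3,6}:  v_{3} + v_{6} = 2·v_{5} + v_{8} + 2·v_{10}  ⟹  sig = [2:1,2,2]
  {5,8,9}:  v_{5} + v_{8} + v_{9} = 0  ⟹  sig = [3:]
  {0,5,10}:  v_{0} + v_{5} + v_{10} = v_{3}  ⟹  sig = [3:1]
  {1,5,8}:  v_{1} + v_{5} + v_{8} = v_{0}  ⟹  sig = [3:1]
  {1,3,8}:  v_{1} + v_{3} + v_{8} = 2·v_{0} + v_{10}  ⟹  sig = [3:1,2]

so the primitive-relation signature multiset is
    [2:]
    [2:]
    [2:1]
    [2:1]
    [2:1,1]
    [2:1,1,1]
    [2:1,1,1]
    [2:1,2,2]
    [3:]
    [3:1]
    [3:1]
    [3:1,2]


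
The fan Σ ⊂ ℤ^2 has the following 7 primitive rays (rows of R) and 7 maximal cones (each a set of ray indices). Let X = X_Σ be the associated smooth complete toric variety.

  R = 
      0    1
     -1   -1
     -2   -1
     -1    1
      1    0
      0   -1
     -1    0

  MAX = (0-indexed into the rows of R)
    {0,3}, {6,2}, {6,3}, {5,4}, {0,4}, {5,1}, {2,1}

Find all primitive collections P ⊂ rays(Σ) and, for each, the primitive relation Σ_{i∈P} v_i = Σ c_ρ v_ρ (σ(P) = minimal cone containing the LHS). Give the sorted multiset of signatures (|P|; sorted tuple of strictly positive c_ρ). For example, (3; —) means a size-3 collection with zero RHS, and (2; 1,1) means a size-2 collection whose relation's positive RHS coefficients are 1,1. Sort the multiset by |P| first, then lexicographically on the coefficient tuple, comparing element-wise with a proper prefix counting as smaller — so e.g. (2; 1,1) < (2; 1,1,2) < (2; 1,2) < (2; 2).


Σ has 14 primitive collections:

  • {0,5}:  v_{0} + v_{5} = 0  so sig = (2; —)
  • {4,6}:  v_{4} + v_{6} = 0  so sig = (2; —)
  • {0,1}:  v_{0} + v_{1} = v_{6}  so sig = (2; 1)
  • {0,6}:  v_{0} + v_{6} = v_{3}  so sig = (2; 1)
  • {1,4}:  v_{1} + v_{4} = v_{5}  so sig = (2; 1)
  • {1,6}:  v_{1} + v_{6} = v_{2}  so sig = (2; 1)
  • {2,4}:  v_{2} + v_{4} = v_{1}  so sig = (2; 1)
  • {3,4}:  v_{3} + v_{4} = v_{0}  so sig = (2; 1)
  • {3,5}:  v_{3} + v_{5} = v_{6}  so sig = (2; 1)
  • {5,6}:  v_{5} + v_{6} = v_{1}  so sig = (2; 1)
  • {0,2}:  v_{0} + v_{2} = 2·v_{6}  so sig = (2; 2)
  • {1,3}:  v_{1} + v_{3} = 2·v_{6}  so sig = (2; 2)
  • {2,5}:  v_{2} + v_{5} = 2·v_{1}  so sig = (2; 2)
  • {2,3}:  v_{2} + v_{3} = 3·v_{6}  so sig = (2; 3)

Hence PRS(X_Σ) =
    |P|=2: 14 collections, coeffs (), (), (1), (1), (1), (1), (1), (1), (1), (1), (2), (2), (2), (3)


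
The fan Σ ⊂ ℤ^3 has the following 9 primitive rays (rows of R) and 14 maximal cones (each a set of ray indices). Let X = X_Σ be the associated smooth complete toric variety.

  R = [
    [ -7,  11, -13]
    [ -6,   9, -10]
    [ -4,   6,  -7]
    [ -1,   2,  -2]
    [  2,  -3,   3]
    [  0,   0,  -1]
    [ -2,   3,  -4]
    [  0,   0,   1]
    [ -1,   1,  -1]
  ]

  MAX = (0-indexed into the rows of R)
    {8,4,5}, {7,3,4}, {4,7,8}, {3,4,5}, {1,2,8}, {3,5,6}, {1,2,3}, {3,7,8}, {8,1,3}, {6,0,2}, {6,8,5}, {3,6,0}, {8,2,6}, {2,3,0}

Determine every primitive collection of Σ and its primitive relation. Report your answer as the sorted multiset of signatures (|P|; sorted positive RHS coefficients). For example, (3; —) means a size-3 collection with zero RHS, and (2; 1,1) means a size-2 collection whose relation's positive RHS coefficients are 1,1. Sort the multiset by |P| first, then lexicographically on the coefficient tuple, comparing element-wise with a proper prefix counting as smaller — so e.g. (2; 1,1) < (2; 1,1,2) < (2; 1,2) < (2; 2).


20 collections generate NE(X_Σ); each relation:

  P={5,7}:  v_{5} + v_{7} = 0  →  sig = (2; —)
  P={1,4}:  v_{1} + v_{4} = v_{2}  →  sig = (2; 1)
  P={2,4}:  v_{2} + v_{4} = v_{6}  →  sig = (2; 1)
  P={4,6}:  v_{4} + v_{6} = v_{5}  →  sig = (2; 1)
  P={0,7}:  v_{0} + v_{7} = v_{1} + v_{3}  →  sig = (2; 1,1)
  P={1,5}:  v_{1} + v_{5} = v_{2} + v_{6}  →  sig = (2; 1,1)
  P={6,7}:  v_{6} + v_{7} = v_{3} + v_{8}  →  sig = (2; 1,1)
  P={0,4}:  v_{0} + v_{4} = v_{3} + 2·v_{6}  →  sig = (2; 1,2)
  P={0,1}:  v_{0} + v_{1} = 3·v_{2} + v_{3}  →  sig = (2; 1,3)
  P={0,5}:  v_{0} + v_{5} = v_{3} + 3·v_{6}  →  sig = (2; 1,3)
  P={0,8}:  v_{0} + v_{8} = 2·v_{2}  →  sig = (2; 2)
  P={1,6}:  v_{1} + v_{6} = 2·v_{2}  →  sig = (2; 2)
  P={2,5}:  v_{2} + v_{5} = 2·v_{6}  →  sig = (2; 2)
  P={2,7}:  v_{2} + v_{7} = 2·v_{3} + 2·v_{8}  →  sig = (2; 2,2)
  P={1,7}:  v_{1} + v_{7} = 3·v_{3} + 3·v_{8}  →  sig = (2; 3,3)
  P={3,4,8}:  v_{3} + v_{4} + v_{8} = 0  →  sig = (3; —)
  P={2,3,6}:  v_{2} + v_{3} + v_{6} = v_{0}  →  sig = (3; 1)
  P={2,3,8}:  v_{2} + v_{3} + v_{8} = v_{1}  →  sig = (3; 1)
  P={3,5,8}:  v_{3} + v_{5} + v_{8} = v_{6}  →  sig = (3; 1)
  P={3,6,8}:  v_{3} + v_{6} + v_{8} = v_{2}  →  sig = (3; 1)

Hence PRS(X_Σ) =
    |P|=2: 15 collections, coeffs (), (1), (1), (1), (1,1), (1,1), (1,1), (1,2), (1,3), (1,3), (2), (2), (2), (2,2), (3,3)
    |P|=3: 5 collections, coeffs (), (1), (1), (1), (1)


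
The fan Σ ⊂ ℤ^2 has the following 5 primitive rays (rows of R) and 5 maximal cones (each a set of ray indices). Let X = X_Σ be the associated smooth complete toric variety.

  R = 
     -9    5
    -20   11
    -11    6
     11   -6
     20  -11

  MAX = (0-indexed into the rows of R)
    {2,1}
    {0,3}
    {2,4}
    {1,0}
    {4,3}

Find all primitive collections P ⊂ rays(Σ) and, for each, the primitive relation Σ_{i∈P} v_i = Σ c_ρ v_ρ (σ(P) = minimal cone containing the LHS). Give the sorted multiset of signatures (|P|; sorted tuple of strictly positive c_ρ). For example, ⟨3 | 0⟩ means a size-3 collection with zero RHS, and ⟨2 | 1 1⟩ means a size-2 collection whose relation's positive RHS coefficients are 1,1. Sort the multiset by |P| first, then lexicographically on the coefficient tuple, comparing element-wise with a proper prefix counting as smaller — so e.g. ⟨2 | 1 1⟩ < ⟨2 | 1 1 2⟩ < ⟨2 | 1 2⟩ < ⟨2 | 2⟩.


Σ has 5 primitive collections:

  P={1,4}:  v_{1} + v_{4} = 0 ; sig = ⟨2 | 0⟩
  P={2,3}:  v_{2} + v_{3} = 0 ; sig = ⟨2 | 0⟩
  P={0,2}:  v_{0} + v_{2} = v_{1} ; sig = ⟨2 | 1⟩
  P={0,4}:  v_{0} + v_{4} = v_{3} ; sig = ⟨2 | 1⟩
  P={1,3}:  v_{1} + v_{3} = v_{0} ; sig = ⟨2 | 1⟩

Hence PRS(X_Σ) =
    ⟨2 | 0⟩
    ⟨2 | 0⟩
    ⟨2 | 1⟩
    ⟨2 | 1⟩
    ⟨2 | 1⟩


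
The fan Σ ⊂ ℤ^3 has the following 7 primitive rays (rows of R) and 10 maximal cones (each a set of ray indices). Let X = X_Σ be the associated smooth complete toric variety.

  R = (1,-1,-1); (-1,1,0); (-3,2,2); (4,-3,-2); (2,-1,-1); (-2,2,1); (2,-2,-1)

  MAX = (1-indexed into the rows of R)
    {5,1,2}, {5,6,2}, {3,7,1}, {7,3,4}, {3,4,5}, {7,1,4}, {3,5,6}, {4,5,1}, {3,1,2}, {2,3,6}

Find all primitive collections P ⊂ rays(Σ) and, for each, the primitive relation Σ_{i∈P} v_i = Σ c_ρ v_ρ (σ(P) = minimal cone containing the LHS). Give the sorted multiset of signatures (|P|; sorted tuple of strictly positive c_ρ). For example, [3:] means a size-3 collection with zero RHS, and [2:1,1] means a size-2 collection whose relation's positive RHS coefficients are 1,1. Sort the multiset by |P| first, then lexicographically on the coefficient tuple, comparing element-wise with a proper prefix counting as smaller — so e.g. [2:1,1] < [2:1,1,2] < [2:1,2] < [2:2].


The 9 primitive collections of Σ (r=7, n=3):

  {6,7}:  v_{6} + v_{7} = 0  ⟹  sig = [2:]
  {1,6}:  v_{1} + v_{6} = v_{2}  ⟹  sig = [2:1]
  {2,7}:  v_{2} + v_{7} = v_{1}  ⟹  sig = [2:1]
  {4,6}:  v_{4} + v_{6} = v_{5}  ⟹  sig = [2:1]
  {5,7}:  v_{5} + v_{7} = v_{4}  ⟹  sig = [2:1]
  {2,4}:  v_{2} + v_{4} = v_{1} + v_{5}  ⟹  sig = [2:1,1]
  {1,3,5}:  v_{1} + v_{3} + v_{5} = 0  ⟹  sig = [3:]
  {1,3,4}:  v_{1} + v_{3} + v_{4} = v_{7}  ⟹  sig = [3:1]
  {2,3,5}:  v_{2} + v_{3} + v_{5} = v_{6}  ⟹  sig = [3:1]

Sorted signature multiset PRS(X):
{ [2:],  [2:1] ×4,  [2:1,1],  [3:],  [3:1] ×2 }


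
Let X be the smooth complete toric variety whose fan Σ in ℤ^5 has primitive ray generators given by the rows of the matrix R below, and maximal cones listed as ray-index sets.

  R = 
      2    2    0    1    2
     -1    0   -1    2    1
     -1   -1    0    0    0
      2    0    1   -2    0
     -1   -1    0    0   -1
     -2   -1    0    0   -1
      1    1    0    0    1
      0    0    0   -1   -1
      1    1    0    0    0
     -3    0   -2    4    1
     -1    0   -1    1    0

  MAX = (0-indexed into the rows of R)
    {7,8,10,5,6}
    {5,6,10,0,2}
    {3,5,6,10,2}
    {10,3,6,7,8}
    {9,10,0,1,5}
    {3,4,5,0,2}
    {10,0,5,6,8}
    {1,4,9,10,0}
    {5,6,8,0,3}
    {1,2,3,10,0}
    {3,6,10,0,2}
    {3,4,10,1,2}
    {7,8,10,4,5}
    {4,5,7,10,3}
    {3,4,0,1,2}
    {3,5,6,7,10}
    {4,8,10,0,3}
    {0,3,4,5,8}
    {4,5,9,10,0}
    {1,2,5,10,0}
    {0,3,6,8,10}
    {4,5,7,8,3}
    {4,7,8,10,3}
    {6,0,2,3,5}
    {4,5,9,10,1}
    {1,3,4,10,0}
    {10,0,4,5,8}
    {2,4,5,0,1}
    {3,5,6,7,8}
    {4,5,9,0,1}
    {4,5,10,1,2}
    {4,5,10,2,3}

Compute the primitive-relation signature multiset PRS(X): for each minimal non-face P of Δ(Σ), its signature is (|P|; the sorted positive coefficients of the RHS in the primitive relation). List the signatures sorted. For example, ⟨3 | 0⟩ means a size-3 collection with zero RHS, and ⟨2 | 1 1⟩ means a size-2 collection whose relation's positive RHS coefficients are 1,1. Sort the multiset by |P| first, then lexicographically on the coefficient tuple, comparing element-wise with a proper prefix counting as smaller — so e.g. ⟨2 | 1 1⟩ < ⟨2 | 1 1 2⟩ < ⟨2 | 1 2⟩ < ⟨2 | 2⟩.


The 17 primitive collections of Σ (r=11, n=5):

  • {2,8}:  v_{2} + v_{8} = 0  ⟹  sig = ⟨2 | 0⟩
  • {4,6}:  v_{4} + v_{6} = 0  ⟹  sig = ⟨2 | 0⟩
  • {1,7}:  v_{1} + v_{7} = v_{10}  ⟹  sig = ⟨2 | 1⟩
  • {3,9}:  v_{3} + v_{9} = v_{1}  ⟹  sig = ⟨2 | 1⟩
  • {0,7}:  v_{0} + v_{7} = v_{6} + v_{8}  ⟹  sig = ⟨2 | 1 1⟩
  • {1,6}:  v_{1} + v_{6} = v_{0} + v_{2} + v_{10}  ⟹  sig = ⟨2 | 1 1 1⟩
  • {1,8}:  v_{1} + v_{8} = v_{0} + v_{4} + v_{10}  ⟹  sig = ⟨2 | 1 1 1⟩
  • {2,7}:  v_{2} + v_{7} = v_{3} + v_{5} + v_{10}  ⟹  sig = ⟨2 | 1 1 1⟩
  • {6,9}:  v_{6} + v_{9} = v_{0} + v_{1} + v_{5} + v_{10}  ⟹  sig = ⟨2 | 1 1 1 1⟩
  • {7,9}:  v_{7} + v_{9} = v_{0} + v_{4} + v_{5} + 2·v_{10}  ⟹  sig = ⟨2 | 1 1 1 2⟩
  • {2,9}:  v_{2} + v_{9} = 2·v_{1} + v_{5}  ⟹  sig = ⟨2 | 1 2⟩
  • {8,9}:  v_{8} + v_{9} = 2·v_{0} + 2·v_{4} + v_{5} + 2·v_{10}  ⟹  sig = ⟨2 | 1 2 2 2⟩
  • {1,3,5}:  v_{1} + v_{3} + v_{5} = v_{2}  ⟹  sig = ⟨3 | 1⟩
  • {0,2,4,10}:  v_{0} + v_{2} + v_{4} + v_{10} = v_{1}  ⟹  sig = ⟨4 | 1⟩
  • {0,3,5,10}:  v_{0} + v_{3} + v_{5} + v_{10} = v_{6}  ⟹  sig = ⟨4 | 1⟩
  • {3,5,8,10}:  v_{3} + v_{5} + v_{8} + v_{10} = v_{7}  ⟹  sig = ⟨4 | 1⟩
  • {0,1,4,5,10}:  v_{0} + v_{1} + v_{4} + v_{5} + v_{10} = v_{9}  ⟹  sig = ⟨5 | 1⟩

Sorted signature multiset PRS(X):
[⟨2 | 0⟩, ⟨2 | 0⟩, ⟨2 | 1⟩, ⟨2 | 1⟩, ⟨2 | 1 1⟩, ⟨2 | 1 1 1⟩, ⟨2 | 1 1 1⟩, ⟨2 | 1 1 1⟩, ⟨2 | 1 1 1 1⟩, ⟨2 | 1 1 1 2⟩, ⟨2 | 1 2⟩, ⟨2 | 1 2 2 2⟩, ⟨3 | 1⟩, ⟨4 | 1⟩, ⟨4 | 1⟩, ⟨4 | 1⟩, ⟨5 | 1⟩]


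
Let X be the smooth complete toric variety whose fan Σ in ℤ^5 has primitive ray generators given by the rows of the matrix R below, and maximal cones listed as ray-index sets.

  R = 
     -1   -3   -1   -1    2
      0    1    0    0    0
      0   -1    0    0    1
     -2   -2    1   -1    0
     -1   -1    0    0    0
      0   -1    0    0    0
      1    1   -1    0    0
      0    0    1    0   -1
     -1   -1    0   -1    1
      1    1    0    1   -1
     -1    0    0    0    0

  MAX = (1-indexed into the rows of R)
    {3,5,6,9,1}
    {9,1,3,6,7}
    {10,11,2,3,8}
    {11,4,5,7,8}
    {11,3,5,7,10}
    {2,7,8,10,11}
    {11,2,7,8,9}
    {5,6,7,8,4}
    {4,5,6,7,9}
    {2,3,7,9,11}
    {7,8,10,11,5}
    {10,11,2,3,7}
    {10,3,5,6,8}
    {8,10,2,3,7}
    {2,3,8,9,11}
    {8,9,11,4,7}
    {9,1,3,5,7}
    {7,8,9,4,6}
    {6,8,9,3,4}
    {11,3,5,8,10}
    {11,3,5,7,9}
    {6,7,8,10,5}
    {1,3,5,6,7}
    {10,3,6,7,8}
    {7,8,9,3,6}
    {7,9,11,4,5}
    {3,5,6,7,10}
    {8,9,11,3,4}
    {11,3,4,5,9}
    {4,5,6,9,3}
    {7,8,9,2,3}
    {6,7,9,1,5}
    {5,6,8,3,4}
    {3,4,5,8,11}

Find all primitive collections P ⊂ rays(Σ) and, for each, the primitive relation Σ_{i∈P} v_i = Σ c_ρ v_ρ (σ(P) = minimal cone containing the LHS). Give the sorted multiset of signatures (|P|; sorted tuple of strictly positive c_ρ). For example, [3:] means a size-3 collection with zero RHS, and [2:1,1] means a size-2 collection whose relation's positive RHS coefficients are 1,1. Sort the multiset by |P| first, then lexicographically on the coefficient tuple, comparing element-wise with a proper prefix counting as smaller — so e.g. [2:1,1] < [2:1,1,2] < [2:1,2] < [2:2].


16 collections generate NE(X_Σ); each relation:

  {2,6}:  v_{2} + v_{6} = 0 — sig = [2:]
  {9,10}:  v_{9} + v_{10} = 0 — sig = [2:]
  {2,5}:  v_{2} + v_{5} = v_{11} — sig = [2:1]
  {6,11}:  v_{6} + v_{11} = v_{5} — sig = [2:1]
  {4,10}:  v_{4} + v_{10} = v_{5} + v_{8} — sig = [2:1,1]
  {2,4}:  v_{2} + v_{4} = v_{8} + v_{9} + v_{11} — sig = [2:1,1,1]
  {1,2}:  v_{1} + v_{2} = v_{3} + v_{5} + v_{7} + v_{9} — sig = [2:1,1,1,1]
  {1,10}:  v_{1} + v_{10} = v_{3} + v_{5} + v_{6} + v_{7} — sig = [2:1,1,1,1]
  {1,11}:  v_{1} + v_{11} = v_{3} + 2·v_{5} + v_{7} + v_{9} — sig = [2:1,1,1,2]
  {1,8}:  v_{1} + v_{8} = 2·v_{6} + v_{9} — sig = [2:1,2]
  {1,4}:  v_{1} + v_{4} = v_{5} + 2·v_{6} + 2·v_{9} — sig = [2:1,2,2]
  {5,8,9}:  v_{5} + v_{8} + v_{9} = v_{4} — sig = [3:1]
  {3,4,7}:  v_{3} + v_{4} + v_{7} = v_{6} + v_{9} — sig = [3:1,1]
  {3,7,8,11}:  v_{3} + v_{7} + v_{8} + v_{11} = 0 — sig = [4:]
  {3,5,7,8}:  v_{3} + v_{5} + v_{7} + v_{8} = v_{6} — sig = [4:1]
  {3,5,6,7,9}:  v_{3} + v_{5} + v_{6} + v_{7} + v_{9} = v_{1} — sig = [5:1]

Sorted signature multiset PRS(X):
    |P|=2: 11 collections, coeffs (), (), (1), (1), (1,1), (1,1,1), (1,1,1,1), (1,1,1,1), (1,1,1,2), (1,2), (1,2,2)
    |P|=3: 2 collections, coeffs (1), (1,1)
    |P|=4: 2 collections, coeffs (), (1)
    |P|=5: 1 collection, coeffs (1)


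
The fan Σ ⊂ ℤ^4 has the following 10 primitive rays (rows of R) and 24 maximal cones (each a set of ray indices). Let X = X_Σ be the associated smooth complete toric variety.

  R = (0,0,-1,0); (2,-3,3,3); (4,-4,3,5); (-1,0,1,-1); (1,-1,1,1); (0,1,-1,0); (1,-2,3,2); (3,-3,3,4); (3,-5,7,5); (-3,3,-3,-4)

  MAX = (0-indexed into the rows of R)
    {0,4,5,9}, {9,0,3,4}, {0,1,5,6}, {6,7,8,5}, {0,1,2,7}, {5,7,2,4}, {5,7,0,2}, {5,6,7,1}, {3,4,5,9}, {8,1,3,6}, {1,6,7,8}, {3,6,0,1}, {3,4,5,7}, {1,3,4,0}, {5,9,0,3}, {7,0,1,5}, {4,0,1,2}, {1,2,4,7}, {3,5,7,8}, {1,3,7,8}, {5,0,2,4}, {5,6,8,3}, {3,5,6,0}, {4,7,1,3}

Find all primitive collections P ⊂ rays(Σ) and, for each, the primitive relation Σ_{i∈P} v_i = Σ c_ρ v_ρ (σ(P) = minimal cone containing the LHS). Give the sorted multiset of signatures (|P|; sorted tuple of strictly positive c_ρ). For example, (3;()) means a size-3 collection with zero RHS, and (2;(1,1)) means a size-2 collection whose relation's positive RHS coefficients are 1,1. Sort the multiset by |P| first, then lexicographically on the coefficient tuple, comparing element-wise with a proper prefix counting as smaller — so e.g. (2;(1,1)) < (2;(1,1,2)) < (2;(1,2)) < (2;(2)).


Δ(Σ) — 10 vertices, 20 min non-faces:

  P={7,9}:  v_{7} + v_{9} = 0  →  sig = (2;())
  P={0,8}:  v_{0} + v_{8} = v_{1} + v_{6}  →  sig = (2;(1,1))
  P={1,9}:  v_{1} + v_{9} = v_{0} + v_{3}  →  sig = (2;(1,1))
  P={2,3}:  v_{2} + v_{3} = v_{1} + v_{4}  →  sig = (2;(1,1))
  P={2,6}:  v_{2} + v_{6} = v_{1} + v_{7}  →  sig = (2;(1,1))
  P={2,9}:  v_{2} + v_{9} = v_{0} + v_{4}  →  sig = (2;(1,1))
  P={4,6}:  v_{4} + v_{6} = v_{3} + v_{7}  →  sig = (2;(1,1))
  P={8,9}:  v_{8} + v_{9} = v_{3} + v_{6}  →  sig = (2;(1,1))
  P={2,8}:  v_{2} + v_{8} = v_{1} + v_{3} + 2·v_{7}  →  sig = (2;(1,1,2))
  P={6,9}:  v_{6} + v_{9} = v_{0} + 2·v_{3} + v_{5}  →  sig = (2;(1,1,2))
  P={4,8}:  v_{4} + v_{8} = 2·v_{3} + 2·v_{7}  →  sig = (2;(2,2))
  P={0,3,7}:  v_{0} + v_{3} + v_{7} = v_{1}  →  sig = (3;(1))
  P={0,4,7}:  v_{0} + v_{4} + v_{7} = v_{2}  →  sig = (3;(1))
  P={1,3,5}:  v_{1} + v_{3} + v_{5} = v_{6}  →  sig = (3;(1))
  P={1,4,5}:  v_{1} + v_{4} + v_{5} = v_{7}  →  sig = (3;(1))
  P={3,6,7}:  v_{3} + v_{6} + v_{7} = v_{8}  →  sig = (3;(1))
  P={0,6,7}:  v_{0} + v_{6} + v_{7} = 2·v_{1} + v_{5}  →  sig = (3;(1,2))
  P={1,2,5}:  v_{1} + v_{2} + v_{5} = v_{0} + 2·v_{7}  →  sig = (3;(1,2))
  P={1,5,8}:  v_{1} + v_{5} + v_{8} = 2·v_{6} + v_{7}  →  sig = (3;(1,2))
  P={0,3,4,5}:  v_{0} + v_{3} + v_{4} + v_{5} = 0  →  sig = (4;())

Signatures (|P|; sorted positive RHS coefficients), sorted:
[(2;()), (2;(1,1)), (2;(1,1)), (2;(1,1)), (2;(1,1)), (2;(1,1)), (2;(1,1)), (2;(1,1)), (2;(1,1,2)), (2;(1,1,2)), (2;(2,2)), (3;(1)), (3;(1)), (3;(1)), (3;(1)), (3;(1)), (3;(1,2)), (3;(1,2)), (3;(1,2)), (4;())]


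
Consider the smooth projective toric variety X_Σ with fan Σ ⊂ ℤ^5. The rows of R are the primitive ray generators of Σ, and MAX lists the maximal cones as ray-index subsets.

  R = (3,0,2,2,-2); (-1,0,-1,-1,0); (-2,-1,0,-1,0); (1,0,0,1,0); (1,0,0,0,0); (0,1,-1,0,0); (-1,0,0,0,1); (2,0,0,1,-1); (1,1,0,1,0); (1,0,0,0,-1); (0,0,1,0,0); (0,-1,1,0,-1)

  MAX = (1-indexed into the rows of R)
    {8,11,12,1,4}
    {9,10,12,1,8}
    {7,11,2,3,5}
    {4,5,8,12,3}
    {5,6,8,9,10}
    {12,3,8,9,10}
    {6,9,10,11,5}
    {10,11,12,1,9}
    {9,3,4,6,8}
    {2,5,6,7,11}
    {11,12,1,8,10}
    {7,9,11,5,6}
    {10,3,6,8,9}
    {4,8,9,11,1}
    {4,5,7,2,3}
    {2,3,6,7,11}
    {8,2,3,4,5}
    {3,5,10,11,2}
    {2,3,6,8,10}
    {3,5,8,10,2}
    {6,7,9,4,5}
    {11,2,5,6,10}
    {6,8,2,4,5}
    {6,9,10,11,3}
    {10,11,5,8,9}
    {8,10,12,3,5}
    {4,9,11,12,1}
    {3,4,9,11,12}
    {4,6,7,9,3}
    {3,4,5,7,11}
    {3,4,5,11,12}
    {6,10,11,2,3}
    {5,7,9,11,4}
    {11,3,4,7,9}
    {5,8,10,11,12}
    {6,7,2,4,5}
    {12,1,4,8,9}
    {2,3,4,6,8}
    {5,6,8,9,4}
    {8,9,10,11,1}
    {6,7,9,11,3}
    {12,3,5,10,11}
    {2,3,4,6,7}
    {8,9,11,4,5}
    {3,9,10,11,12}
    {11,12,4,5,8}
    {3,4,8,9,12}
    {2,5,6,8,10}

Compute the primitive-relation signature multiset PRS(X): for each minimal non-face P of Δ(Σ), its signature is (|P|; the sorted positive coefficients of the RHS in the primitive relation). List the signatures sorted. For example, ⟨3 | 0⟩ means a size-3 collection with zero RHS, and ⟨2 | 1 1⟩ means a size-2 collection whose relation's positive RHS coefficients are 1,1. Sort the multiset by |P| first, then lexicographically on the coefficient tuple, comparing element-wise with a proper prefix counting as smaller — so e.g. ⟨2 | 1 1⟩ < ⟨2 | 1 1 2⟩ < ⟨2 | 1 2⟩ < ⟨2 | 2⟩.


Δ(Σ) — 12 vertices, 21 min non-faces:

  • {7,10}:  v_{7} + v_{10} = 0 — sig = ⟨2 | 0⟩
  • {2,9}:  v_{2} + v_{9} = v_{6} — sig = ⟨2 | 1⟩
  • {4,10}:  v_{4} + v_{10} = v_{8} — sig = ⟨2 | 1⟩
  • {7,8}:  v_{7} + v_{8} = v_{4} — sig = ⟨2 | 1⟩
  • {2,12}:  v_{2} + v_{12} = v_{3} + v_{10} — sig = ⟨2 | 1 1⟩
  • {1,2}:  v_{1} + v_{2} = v_{9} + v_{10} + v_{12} — sig = ⟨2 | 1 1 1⟩
  • {6,12}:  v_{6} + v_{12} = v_{3} + v_{9} + v_{10} — sig = ⟨2 | 1 1 1⟩
  • {7,12}:  v_{7} + v_{12} = v_{3} + v_{4} + v_{11} — sig = ⟨2 | 1 1 1⟩
  • {1,7}:  v_{1} + v_{7} = v_{4} + v_{9} + v_{11} + v_{12} — sig = ⟨2 | 1 1 1 1⟩
  • {1,6}:  v_{1} + v_{6} = 2·v_{9} + v_{10} + v_{12} — sig = ⟨2 | 1 1 2⟩
  • {1,3}:  v_{1} + v_{3} = v_{9} + 2·v_{12} — sig = ⟨2 | 1 2⟩
  • {1,5}:  v_{1} + v_{5} = 2·v_{8} + 2·v_{11} — sig = ⟨2 | 2 2⟩
  • {2,4,11}:  v_{2} + v_{4} + v_{11} = 0 — sig = ⟨3 | 0⟩
  • {3,5,9}:  v_{3} + v_{5} + v_{9} = 0 — sig = ⟨3 | 0⟩
  • {2,8,11}:  v_{2} + v_{8} + v_{11} = v_{10} — sig = ⟨3 | 1⟩
  • {3,5,6}:  v_{3} + v_{5} + v_{6} = v_{2} — sig = ⟨3 | 1⟩
  • {3,8,11}:  v_{3} + v_{8} + v_{11} = v_{12} — sig = ⟨3 | 1⟩
  • {4,6,11}:  v_{4} + v_{6} + v_{11} = v_{9} — sig = ⟨3 | 1⟩
  • {5,9,12}:  v_{5} + v_{9} + v_{12} = v_{8} + v_{11} — sig = ⟨3 | 1 1⟩
  • {6,8,11}:  v_{6} + v_{8} + v_{11} = v_{9} + v_{10} — sig = ⟨3 | 1 1⟩
  • {8,9,11,12}:  v_{8} + v_{9} + v_{11} + v_{12} = v_{1} — sig = ⟨4 | 1⟩

Signatures (|P|; sorted positive RHS coefficients), sorted:
{ ⟨2 | 0⟩,  ⟨2 | 1⟩ ×3,  ⟨2 | 1 1⟩,  ⟨2 | 1 1 1⟩ ×3,  ⟨2 | 1 1 1 1⟩,  ⟨2 | 1 1 2⟩,  ⟨2 | 1 2⟩,  ⟨2 | 2 2⟩,  ⟨3 | 0⟩ ×2,  ⟨3 | 1⟩ ×4,  ⟨3 | 1 1⟩ ×2,  ⟨4 | 1⟩ }
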